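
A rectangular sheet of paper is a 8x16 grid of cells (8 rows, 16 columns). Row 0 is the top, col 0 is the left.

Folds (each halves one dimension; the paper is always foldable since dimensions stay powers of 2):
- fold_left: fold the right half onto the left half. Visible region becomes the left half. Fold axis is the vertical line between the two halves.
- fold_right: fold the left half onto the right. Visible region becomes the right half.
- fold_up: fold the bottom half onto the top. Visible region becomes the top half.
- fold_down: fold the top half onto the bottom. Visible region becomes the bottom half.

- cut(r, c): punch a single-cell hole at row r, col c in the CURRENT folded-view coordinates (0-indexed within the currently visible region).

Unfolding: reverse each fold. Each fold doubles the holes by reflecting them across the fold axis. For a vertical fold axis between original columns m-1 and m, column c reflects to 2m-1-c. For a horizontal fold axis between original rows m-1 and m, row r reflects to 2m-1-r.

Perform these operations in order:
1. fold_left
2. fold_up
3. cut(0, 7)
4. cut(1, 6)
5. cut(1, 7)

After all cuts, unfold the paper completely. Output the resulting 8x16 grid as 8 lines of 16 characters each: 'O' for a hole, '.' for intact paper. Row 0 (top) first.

Answer: .......OO.......
......OOOO......
................
................
................
................
......OOOO......
.......OO.......

Derivation:
Op 1 fold_left: fold axis v@8; visible region now rows[0,8) x cols[0,8) = 8x8
Op 2 fold_up: fold axis h@4; visible region now rows[0,4) x cols[0,8) = 4x8
Op 3 cut(0, 7): punch at orig (0,7); cuts so far [(0, 7)]; region rows[0,4) x cols[0,8) = 4x8
Op 4 cut(1, 6): punch at orig (1,6); cuts so far [(0, 7), (1, 6)]; region rows[0,4) x cols[0,8) = 4x8
Op 5 cut(1, 7): punch at orig (1,7); cuts so far [(0, 7), (1, 6), (1, 7)]; region rows[0,4) x cols[0,8) = 4x8
Unfold 1 (reflect across h@4): 6 holes -> [(0, 7), (1, 6), (1, 7), (6, 6), (6, 7), (7, 7)]
Unfold 2 (reflect across v@8): 12 holes -> [(0, 7), (0, 8), (1, 6), (1, 7), (1, 8), (1, 9), (6, 6), (6, 7), (6, 8), (6, 9), (7, 7), (7, 8)]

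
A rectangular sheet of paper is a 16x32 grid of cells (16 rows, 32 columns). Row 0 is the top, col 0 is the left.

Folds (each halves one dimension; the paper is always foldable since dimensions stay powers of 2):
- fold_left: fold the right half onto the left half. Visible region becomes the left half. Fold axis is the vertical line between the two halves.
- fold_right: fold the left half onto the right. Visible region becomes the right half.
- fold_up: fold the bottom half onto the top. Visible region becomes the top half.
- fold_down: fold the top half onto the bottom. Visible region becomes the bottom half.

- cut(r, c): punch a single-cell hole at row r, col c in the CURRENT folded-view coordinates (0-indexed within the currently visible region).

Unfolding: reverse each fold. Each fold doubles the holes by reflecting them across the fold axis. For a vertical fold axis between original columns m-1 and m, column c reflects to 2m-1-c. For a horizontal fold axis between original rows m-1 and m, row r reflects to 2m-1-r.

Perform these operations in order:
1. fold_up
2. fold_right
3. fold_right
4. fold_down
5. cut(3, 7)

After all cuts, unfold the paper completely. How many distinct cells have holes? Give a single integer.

Op 1 fold_up: fold axis h@8; visible region now rows[0,8) x cols[0,32) = 8x32
Op 2 fold_right: fold axis v@16; visible region now rows[0,8) x cols[16,32) = 8x16
Op 3 fold_right: fold axis v@24; visible region now rows[0,8) x cols[24,32) = 8x8
Op 4 fold_down: fold axis h@4; visible region now rows[4,8) x cols[24,32) = 4x8
Op 5 cut(3, 7): punch at orig (7,31); cuts so far [(7, 31)]; region rows[4,8) x cols[24,32) = 4x8
Unfold 1 (reflect across h@4): 2 holes -> [(0, 31), (7, 31)]
Unfold 2 (reflect across v@24): 4 holes -> [(0, 16), (0, 31), (7, 16), (7, 31)]
Unfold 3 (reflect across v@16): 8 holes -> [(0, 0), (0, 15), (0, 16), (0, 31), (7, 0), (7, 15), (7, 16), (7, 31)]
Unfold 4 (reflect across h@8): 16 holes -> [(0, 0), (0, 15), (0, 16), (0, 31), (7, 0), (7, 15), (7, 16), (7, 31), (8, 0), (8, 15), (8, 16), (8, 31), (15, 0), (15, 15), (15, 16), (15, 31)]

Answer: 16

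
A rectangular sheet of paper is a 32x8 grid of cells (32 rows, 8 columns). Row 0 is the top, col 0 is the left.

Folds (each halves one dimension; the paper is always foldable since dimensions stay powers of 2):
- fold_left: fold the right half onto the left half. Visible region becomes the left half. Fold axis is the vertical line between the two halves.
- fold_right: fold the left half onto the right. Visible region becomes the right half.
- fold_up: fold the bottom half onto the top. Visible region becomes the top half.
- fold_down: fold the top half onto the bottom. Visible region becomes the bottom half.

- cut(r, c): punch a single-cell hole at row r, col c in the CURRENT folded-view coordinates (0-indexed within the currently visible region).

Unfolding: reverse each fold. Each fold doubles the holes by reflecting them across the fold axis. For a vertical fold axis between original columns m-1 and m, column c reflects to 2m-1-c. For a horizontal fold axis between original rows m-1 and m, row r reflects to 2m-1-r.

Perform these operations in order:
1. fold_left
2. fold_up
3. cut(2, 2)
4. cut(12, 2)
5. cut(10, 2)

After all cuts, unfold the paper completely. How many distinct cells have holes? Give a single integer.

Op 1 fold_left: fold axis v@4; visible region now rows[0,32) x cols[0,4) = 32x4
Op 2 fold_up: fold axis h@16; visible region now rows[0,16) x cols[0,4) = 16x4
Op 3 cut(2, 2): punch at orig (2,2); cuts so far [(2, 2)]; region rows[0,16) x cols[0,4) = 16x4
Op 4 cut(12, 2): punch at orig (12,2); cuts so far [(2, 2), (12, 2)]; region rows[0,16) x cols[0,4) = 16x4
Op 5 cut(10, 2): punch at orig (10,2); cuts so far [(2, 2), (10, 2), (12, 2)]; region rows[0,16) x cols[0,4) = 16x4
Unfold 1 (reflect across h@16): 6 holes -> [(2, 2), (10, 2), (12, 2), (19, 2), (21, 2), (29, 2)]
Unfold 2 (reflect across v@4): 12 holes -> [(2, 2), (2, 5), (10, 2), (10, 5), (12, 2), (12, 5), (19, 2), (19, 5), (21, 2), (21, 5), (29, 2), (29, 5)]

Answer: 12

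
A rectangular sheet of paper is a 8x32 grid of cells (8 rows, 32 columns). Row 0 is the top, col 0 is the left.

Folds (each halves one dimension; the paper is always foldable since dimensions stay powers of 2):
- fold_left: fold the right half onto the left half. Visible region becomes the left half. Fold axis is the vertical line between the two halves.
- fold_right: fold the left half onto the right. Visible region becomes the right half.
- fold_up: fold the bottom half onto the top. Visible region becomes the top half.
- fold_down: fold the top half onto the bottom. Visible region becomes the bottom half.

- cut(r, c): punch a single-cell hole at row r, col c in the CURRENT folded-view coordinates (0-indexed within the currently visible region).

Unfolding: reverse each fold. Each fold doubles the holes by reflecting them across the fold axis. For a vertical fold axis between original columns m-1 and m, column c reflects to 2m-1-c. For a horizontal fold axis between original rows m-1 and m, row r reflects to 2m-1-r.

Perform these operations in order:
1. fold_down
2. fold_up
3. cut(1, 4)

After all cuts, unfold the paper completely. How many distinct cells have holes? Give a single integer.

Op 1 fold_down: fold axis h@4; visible region now rows[4,8) x cols[0,32) = 4x32
Op 2 fold_up: fold axis h@6; visible region now rows[4,6) x cols[0,32) = 2x32
Op 3 cut(1, 4): punch at orig (5,4); cuts so far [(5, 4)]; region rows[4,6) x cols[0,32) = 2x32
Unfold 1 (reflect across h@6): 2 holes -> [(5, 4), (6, 4)]
Unfold 2 (reflect across h@4): 4 holes -> [(1, 4), (2, 4), (5, 4), (6, 4)]

Answer: 4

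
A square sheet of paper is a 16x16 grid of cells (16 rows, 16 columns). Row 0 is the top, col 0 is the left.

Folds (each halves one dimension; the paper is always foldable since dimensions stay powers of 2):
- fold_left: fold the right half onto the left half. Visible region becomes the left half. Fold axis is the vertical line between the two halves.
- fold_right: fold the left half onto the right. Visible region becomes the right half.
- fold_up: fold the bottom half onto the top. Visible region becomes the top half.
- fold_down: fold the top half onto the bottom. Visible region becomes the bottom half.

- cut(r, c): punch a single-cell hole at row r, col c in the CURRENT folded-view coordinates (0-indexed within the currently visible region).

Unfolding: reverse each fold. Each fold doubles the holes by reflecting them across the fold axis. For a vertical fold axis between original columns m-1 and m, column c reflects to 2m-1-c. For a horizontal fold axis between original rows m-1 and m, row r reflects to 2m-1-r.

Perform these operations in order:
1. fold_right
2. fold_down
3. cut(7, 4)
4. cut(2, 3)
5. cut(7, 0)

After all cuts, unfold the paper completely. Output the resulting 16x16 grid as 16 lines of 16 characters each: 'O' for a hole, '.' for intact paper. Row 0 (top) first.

Answer: ...O...OO...O...
................
................
................
................
....O......O....
................
................
................
................
....O......O....
................
................
................
................
...O...OO...O...

Derivation:
Op 1 fold_right: fold axis v@8; visible region now rows[0,16) x cols[8,16) = 16x8
Op 2 fold_down: fold axis h@8; visible region now rows[8,16) x cols[8,16) = 8x8
Op 3 cut(7, 4): punch at orig (15,12); cuts so far [(15, 12)]; region rows[8,16) x cols[8,16) = 8x8
Op 4 cut(2, 3): punch at orig (10,11); cuts so far [(10, 11), (15, 12)]; region rows[8,16) x cols[8,16) = 8x8
Op 5 cut(7, 0): punch at orig (15,8); cuts so far [(10, 11), (15, 8), (15, 12)]; region rows[8,16) x cols[8,16) = 8x8
Unfold 1 (reflect across h@8): 6 holes -> [(0, 8), (0, 12), (5, 11), (10, 11), (15, 8), (15, 12)]
Unfold 2 (reflect across v@8): 12 holes -> [(0, 3), (0, 7), (0, 8), (0, 12), (5, 4), (5, 11), (10, 4), (10, 11), (15, 3), (15, 7), (15, 8), (15, 12)]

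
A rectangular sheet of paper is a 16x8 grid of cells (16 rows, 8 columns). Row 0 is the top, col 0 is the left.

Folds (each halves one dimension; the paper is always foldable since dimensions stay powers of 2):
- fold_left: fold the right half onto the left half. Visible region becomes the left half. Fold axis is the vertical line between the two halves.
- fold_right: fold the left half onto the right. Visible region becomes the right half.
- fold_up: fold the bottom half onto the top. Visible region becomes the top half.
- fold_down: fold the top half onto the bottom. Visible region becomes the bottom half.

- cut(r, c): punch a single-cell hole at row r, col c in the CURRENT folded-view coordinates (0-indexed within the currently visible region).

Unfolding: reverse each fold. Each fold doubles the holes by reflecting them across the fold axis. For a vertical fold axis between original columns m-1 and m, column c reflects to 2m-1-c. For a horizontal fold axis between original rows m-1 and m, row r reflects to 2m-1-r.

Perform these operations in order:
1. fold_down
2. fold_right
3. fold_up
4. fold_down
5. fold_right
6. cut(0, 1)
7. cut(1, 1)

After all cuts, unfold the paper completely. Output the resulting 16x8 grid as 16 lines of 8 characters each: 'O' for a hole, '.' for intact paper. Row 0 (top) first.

Op 1 fold_down: fold axis h@8; visible region now rows[8,16) x cols[0,8) = 8x8
Op 2 fold_right: fold axis v@4; visible region now rows[8,16) x cols[4,8) = 8x4
Op 3 fold_up: fold axis h@12; visible region now rows[8,12) x cols[4,8) = 4x4
Op 4 fold_down: fold axis h@10; visible region now rows[10,12) x cols[4,8) = 2x4
Op 5 fold_right: fold axis v@6; visible region now rows[10,12) x cols[6,8) = 2x2
Op 6 cut(0, 1): punch at orig (10,7); cuts so far [(10, 7)]; region rows[10,12) x cols[6,8) = 2x2
Op 7 cut(1, 1): punch at orig (11,7); cuts so far [(10, 7), (11, 7)]; region rows[10,12) x cols[6,8) = 2x2
Unfold 1 (reflect across v@6): 4 holes -> [(10, 4), (10, 7), (11, 4), (11, 7)]
Unfold 2 (reflect across h@10): 8 holes -> [(8, 4), (8, 7), (9, 4), (9, 7), (10, 4), (10, 7), (11, 4), (11, 7)]
Unfold 3 (reflect across h@12): 16 holes -> [(8, 4), (8, 7), (9, 4), (9, 7), (10, 4), (10, 7), (11, 4), (11, 7), (12, 4), (12, 7), (13, 4), (13, 7), (14, 4), (14, 7), (15, 4), (15, 7)]
Unfold 4 (reflect across v@4): 32 holes -> [(8, 0), (8, 3), (8, 4), (8, 7), (9, 0), (9, 3), (9, 4), (9, 7), (10, 0), (10, 3), (10, 4), (10, 7), (11, 0), (11, 3), (11, 4), (11, 7), (12, 0), (12, 3), (12, 4), (12, 7), (13, 0), (13, 3), (13, 4), (13, 7), (14, 0), (14, 3), (14, 4), (14, 7), (15, 0), (15, 3), (15, 4), (15, 7)]
Unfold 5 (reflect across h@8): 64 holes -> [(0, 0), (0, 3), (0, 4), (0, 7), (1, 0), (1, 3), (1, 4), (1, 7), (2, 0), (2, 3), (2, 4), (2, 7), (3, 0), (3, 3), (3, 4), (3, 7), (4, 0), (4, 3), (4, 4), (4, 7), (5, 0), (5, 3), (5, 4), (5, 7), (6, 0), (6, 3), (6, 4), (6, 7), (7, 0), (7, 3), (7, 4), (7, 7), (8, 0), (8, 3), (8, 4), (8, 7), (9, 0), (9, 3), (9, 4), (9, 7), (10, 0), (10, 3), (10, 4), (10, 7), (11, 0), (11, 3), (11, 4), (11, 7), (12, 0), (12, 3), (12, 4), (12, 7), (13, 0), (13, 3), (13, 4), (13, 7), (14, 0), (14, 3), (14, 4), (14, 7), (15, 0), (15, 3), (15, 4), (15, 7)]

Answer: O..OO..O
O..OO..O
O..OO..O
O..OO..O
O..OO..O
O..OO..O
O..OO..O
O..OO..O
O..OO..O
O..OO..O
O..OO..O
O..OO..O
O..OO..O
O..OO..O
O..OO..O
O..OO..O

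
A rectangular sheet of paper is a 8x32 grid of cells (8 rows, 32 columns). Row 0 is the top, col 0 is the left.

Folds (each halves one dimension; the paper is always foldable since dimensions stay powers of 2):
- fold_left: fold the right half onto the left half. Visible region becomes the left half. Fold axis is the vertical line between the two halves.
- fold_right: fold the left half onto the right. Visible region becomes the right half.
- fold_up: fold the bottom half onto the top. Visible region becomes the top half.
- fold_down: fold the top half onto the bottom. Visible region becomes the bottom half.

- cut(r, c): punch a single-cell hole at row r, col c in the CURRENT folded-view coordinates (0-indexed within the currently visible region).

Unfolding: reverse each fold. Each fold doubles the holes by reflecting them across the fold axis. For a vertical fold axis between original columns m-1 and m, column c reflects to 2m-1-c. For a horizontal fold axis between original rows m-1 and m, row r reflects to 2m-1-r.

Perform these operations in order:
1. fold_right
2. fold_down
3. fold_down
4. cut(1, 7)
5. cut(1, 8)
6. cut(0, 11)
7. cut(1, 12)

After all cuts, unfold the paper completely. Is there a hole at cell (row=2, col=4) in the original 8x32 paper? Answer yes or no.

Op 1 fold_right: fold axis v@16; visible region now rows[0,8) x cols[16,32) = 8x16
Op 2 fold_down: fold axis h@4; visible region now rows[4,8) x cols[16,32) = 4x16
Op 3 fold_down: fold axis h@6; visible region now rows[6,8) x cols[16,32) = 2x16
Op 4 cut(1, 7): punch at orig (7,23); cuts so far [(7, 23)]; region rows[6,8) x cols[16,32) = 2x16
Op 5 cut(1, 8): punch at orig (7,24); cuts so far [(7, 23), (7, 24)]; region rows[6,8) x cols[16,32) = 2x16
Op 6 cut(0, 11): punch at orig (6,27); cuts so far [(6, 27), (7, 23), (7, 24)]; region rows[6,8) x cols[16,32) = 2x16
Op 7 cut(1, 12): punch at orig (7,28); cuts so far [(6, 27), (7, 23), (7, 24), (7, 28)]; region rows[6,8) x cols[16,32) = 2x16
Unfold 1 (reflect across h@6): 8 holes -> [(4, 23), (4, 24), (4, 28), (5, 27), (6, 27), (7, 23), (7, 24), (7, 28)]
Unfold 2 (reflect across h@4): 16 holes -> [(0, 23), (0, 24), (0, 28), (1, 27), (2, 27), (3, 23), (3, 24), (3, 28), (4, 23), (4, 24), (4, 28), (5, 27), (6, 27), (7, 23), (7, 24), (7, 28)]
Unfold 3 (reflect across v@16): 32 holes -> [(0, 3), (0, 7), (0, 8), (0, 23), (0, 24), (0, 28), (1, 4), (1, 27), (2, 4), (2, 27), (3, 3), (3, 7), (3, 8), (3, 23), (3, 24), (3, 28), (4, 3), (4, 7), (4, 8), (4, 23), (4, 24), (4, 28), (5, 4), (5, 27), (6, 4), (6, 27), (7, 3), (7, 7), (7, 8), (7, 23), (7, 24), (7, 28)]
Holes: [(0, 3), (0, 7), (0, 8), (0, 23), (0, 24), (0, 28), (1, 4), (1, 27), (2, 4), (2, 27), (3, 3), (3, 7), (3, 8), (3, 23), (3, 24), (3, 28), (4, 3), (4, 7), (4, 8), (4, 23), (4, 24), (4, 28), (5, 4), (5, 27), (6, 4), (6, 27), (7, 3), (7, 7), (7, 8), (7, 23), (7, 24), (7, 28)]

Answer: yes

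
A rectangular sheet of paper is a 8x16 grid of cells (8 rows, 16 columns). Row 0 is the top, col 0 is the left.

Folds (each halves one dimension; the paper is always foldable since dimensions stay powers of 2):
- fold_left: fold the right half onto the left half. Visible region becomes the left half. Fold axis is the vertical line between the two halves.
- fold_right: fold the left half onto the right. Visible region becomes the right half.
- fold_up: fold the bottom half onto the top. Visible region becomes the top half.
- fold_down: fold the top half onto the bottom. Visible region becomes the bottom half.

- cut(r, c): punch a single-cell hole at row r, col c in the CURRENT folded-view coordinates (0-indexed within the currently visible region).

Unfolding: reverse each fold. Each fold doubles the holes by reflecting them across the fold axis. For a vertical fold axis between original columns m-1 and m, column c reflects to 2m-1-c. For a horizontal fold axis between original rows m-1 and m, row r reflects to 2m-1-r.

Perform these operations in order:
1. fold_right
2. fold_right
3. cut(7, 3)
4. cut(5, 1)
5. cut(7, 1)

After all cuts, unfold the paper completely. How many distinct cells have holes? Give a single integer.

Op 1 fold_right: fold axis v@8; visible region now rows[0,8) x cols[8,16) = 8x8
Op 2 fold_right: fold axis v@12; visible region now rows[0,8) x cols[12,16) = 8x4
Op 3 cut(7, 3): punch at orig (7,15); cuts so far [(7, 15)]; region rows[0,8) x cols[12,16) = 8x4
Op 4 cut(5, 1): punch at orig (5,13); cuts so far [(5, 13), (7, 15)]; region rows[0,8) x cols[12,16) = 8x4
Op 5 cut(7, 1): punch at orig (7,13); cuts so far [(5, 13), (7, 13), (7, 15)]; region rows[0,8) x cols[12,16) = 8x4
Unfold 1 (reflect across v@12): 6 holes -> [(5, 10), (5, 13), (7, 8), (7, 10), (7, 13), (7, 15)]
Unfold 2 (reflect across v@8): 12 holes -> [(5, 2), (5, 5), (5, 10), (5, 13), (7, 0), (7, 2), (7, 5), (7, 7), (7, 8), (7, 10), (7, 13), (7, 15)]

Answer: 12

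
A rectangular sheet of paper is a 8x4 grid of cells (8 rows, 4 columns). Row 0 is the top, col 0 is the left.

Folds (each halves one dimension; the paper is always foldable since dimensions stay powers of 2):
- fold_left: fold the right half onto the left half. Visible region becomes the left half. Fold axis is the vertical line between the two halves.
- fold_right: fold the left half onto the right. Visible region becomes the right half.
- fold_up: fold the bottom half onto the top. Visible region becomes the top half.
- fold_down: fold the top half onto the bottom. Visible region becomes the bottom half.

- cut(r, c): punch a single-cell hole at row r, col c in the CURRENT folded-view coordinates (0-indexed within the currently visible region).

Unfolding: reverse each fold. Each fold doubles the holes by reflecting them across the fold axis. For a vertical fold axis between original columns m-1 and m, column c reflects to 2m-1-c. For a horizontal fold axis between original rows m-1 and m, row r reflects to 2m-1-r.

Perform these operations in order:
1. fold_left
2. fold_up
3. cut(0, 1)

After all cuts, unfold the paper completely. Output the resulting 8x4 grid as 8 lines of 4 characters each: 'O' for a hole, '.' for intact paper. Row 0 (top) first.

Op 1 fold_left: fold axis v@2; visible region now rows[0,8) x cols[0,2) = 8x2
Op 2 fold_up: fold axis h@4; visible region now rows[0,4) x cols[0,2) = 4x2
Op 3 cut(0, 1): punch at orig (0,1); cuts so far [(0, 1)]; region rows[0,4) x cols[0,2) = 4x2
Unfold 1 (reflect across h@4): 2 holes -> [(0, 1), (7, 1)]
Unfold 2 (reflect across v@2): 4 holes -> [(0, 1), (0, 2), (7, 1), (7, 2)]

Answer: .OO.
....
....
....
....
....
....
.OO.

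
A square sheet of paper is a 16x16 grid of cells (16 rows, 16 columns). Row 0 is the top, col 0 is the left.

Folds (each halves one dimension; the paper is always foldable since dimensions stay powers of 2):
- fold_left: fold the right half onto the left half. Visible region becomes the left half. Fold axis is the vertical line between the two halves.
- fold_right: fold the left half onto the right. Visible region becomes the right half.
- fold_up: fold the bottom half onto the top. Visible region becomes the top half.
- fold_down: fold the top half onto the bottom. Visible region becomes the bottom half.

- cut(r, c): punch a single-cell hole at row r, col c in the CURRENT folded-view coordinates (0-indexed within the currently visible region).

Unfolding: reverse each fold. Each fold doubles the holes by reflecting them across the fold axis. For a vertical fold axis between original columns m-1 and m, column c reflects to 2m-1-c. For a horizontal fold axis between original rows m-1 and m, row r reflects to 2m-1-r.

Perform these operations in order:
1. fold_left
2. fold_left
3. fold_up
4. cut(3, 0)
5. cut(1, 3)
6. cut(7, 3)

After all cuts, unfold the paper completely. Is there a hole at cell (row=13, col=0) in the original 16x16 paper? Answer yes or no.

Op 1 fold_left: fold axis v@8; visible region now rows[0,16) x cols[0,8) = 16x8
Op 2 fold_left: fold axis v@4; visible region now rows[0,16) x cols[0,4) = 16x4
Op 3 fold_up: fold axis h@8; visible region now rows[0,8) x cols[0,4) = 8x4
Op 4 cut(3, 0): punch at orig (3,0); cuts so far [(3, 0)]; region rows[0,8) x cols[0,4) = 8x4
Op 5 cut(1, 3): punch at orig (1,3); cuts so far [(1, 3), (3, 0)]; region rows[0,8) x cols[0,4) = 8x4
Op 6 cut(7, 3): punch at orig (7,3); cuts so far [(1, 3), (3, 0), (7, 3)]; region rows[0,8) x cols[0,4) = 8x4
Unfold 1 (reflect across h@8): 6 holes -> [(1, 3), (3, 0), (7, 3), (8, 3), (12, 0), (14, 3)]
Unfold 2 (reflect across v@4): 12 holes -> [(1, 3), (1, 4), (3, 0), (3, 7), (7, 3), (7, 4), (8, 3), (8, 4), (12, 0), (12, 7), (14, 3), (14, 4)]
Unfold 3 (reflect across v@8): 24 holes -> [(1, 3), (1, 4), (1, 11), (1, 12), (3, 0), (3, 7), (3, 8), (3, 15), (7, 3), (7, 4), (7, 11), (7, 12), (8, 3), (8, 4), (8, 11), (8, 12), (12, 0), (12, 7), (12, 8), (12, 15), (14, 3), (14, 4), (14, 11), (14, 12)]
Holes: [(1, 3), (1, 4), (1, 11), (1, 12), (3, 0), (3, 7), (3, 8), (3, 15), (7, 3), (7, 4), (7, 11), (7, 12), (8, 3), (8, 4), (8, 11), (8, 12), (12, 0), (12, 7), (12, 8), (12, 15), (14, 3), (14, 4), (14, 11), (14, 12)]

Answer: no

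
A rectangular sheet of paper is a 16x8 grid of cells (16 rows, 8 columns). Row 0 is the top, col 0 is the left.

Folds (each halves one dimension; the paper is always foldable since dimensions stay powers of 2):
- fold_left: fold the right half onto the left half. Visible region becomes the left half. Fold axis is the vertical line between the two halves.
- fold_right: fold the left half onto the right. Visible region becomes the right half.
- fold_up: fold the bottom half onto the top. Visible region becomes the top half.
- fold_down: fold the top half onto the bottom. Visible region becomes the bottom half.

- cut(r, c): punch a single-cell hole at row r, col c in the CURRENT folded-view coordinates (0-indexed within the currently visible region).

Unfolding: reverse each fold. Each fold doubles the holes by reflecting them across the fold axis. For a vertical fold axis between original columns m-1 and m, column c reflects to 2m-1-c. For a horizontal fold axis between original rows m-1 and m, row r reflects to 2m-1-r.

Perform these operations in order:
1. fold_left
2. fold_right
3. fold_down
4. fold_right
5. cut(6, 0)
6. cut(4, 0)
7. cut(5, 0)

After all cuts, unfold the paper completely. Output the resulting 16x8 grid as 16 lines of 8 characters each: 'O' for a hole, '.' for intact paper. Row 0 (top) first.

Answer: ........
OOOOOOOO
OOOOOOOO
OOOOOOOO
........
........
........
........
........
........
........
........
OOOOOOOO
OOOOOOOO
OOOOOOOO
........

Derivation:
Op 1 fold_left: fold axis v@4; visible region now rows[0,16) x cols[0,4) = 16x4
Op 2 fold_right: fold axis v@2; visible region now rows[0,16) x cols[2,4) = 16x2
Op 3 fold_down: fold axis h@8; visible region now rows[8,16) x cols[2,4) = 8x2
Op 4 fold_right: fold axis v@3; visible region now rows[8,16) x cols[3,4) = 8x1
Op 5 cut(6, 0): punch at orig (14,3); cuts so far [(14, 3)]; region rows[8,16) x cols[3,4) = 8x1
Op 6 cut(4, 0): punch at orig (12,3); cuts so far [(12, 3), (14, 3)]; region rows[8,16) x cols[3,4) = 8x1
Op 7 cut(5, 0): punch at orig (13,3); cuts so far [(12, 3), (13, 3), (14, 3)]; region rows[8,16) x cols[3,4) = 8x1
Unfold 1 (reflect across v@3): 6 holes -> [(12, 2), (12, 3), (13, 2), (13, 3), (14, 2), (14, 3)]
Unfold 2 (reflect across h@8): 12 holes -> [(1, 2), (1, 3), (2, 2), (2, 3), (3, 2), (3, 3), (12, 2), (12, 3), (13, 2), (13, 3), (14, 2), (14, 3)]
Unfold 3 (reflect across v@2): 24 holes -> [(1, 0), (1, 1), (1, 2), (1, 3), (2, 0), (2, 1), (2, 2), (2, 3), (3, 0), (3, 1), (3, 2), (3, 3), (12, 0), (12, 1), (12, 2), (12, 3), (13, 0), (13, 1), (13, 2), (13, 3), (14, 0), (14, 1), (14, 2), (14, 3)]
Unfold 4 (reflect across v@4): 48 holes -> [(1, 0), (1, 1), (1, 2), (1, 3), (1, 4), (1, 5), (1, 6), (1, 7), (2, 0), (2, 1), (2, 2), (2, 3), (2, 4), (2, 5), (2, 6), (2, 7), (3, 0), (3, 1), (3, 2), (3, 3), (3, 4), (3, 5), (3, 6), (3, 7), (12, 0), (12, 1), (12, 2), (12, 3), (12, 4), (12, 5), (12, 6), (12, 7), (13, 0), (13, 1), (13, 2), (13, 3), (13, 4), (13, 5), (13, 6), (13, 7), (14, 0), (14, 1), (14, 2), (14, 3), (14, 4), (14, 5), (14, 6), (14, 7)]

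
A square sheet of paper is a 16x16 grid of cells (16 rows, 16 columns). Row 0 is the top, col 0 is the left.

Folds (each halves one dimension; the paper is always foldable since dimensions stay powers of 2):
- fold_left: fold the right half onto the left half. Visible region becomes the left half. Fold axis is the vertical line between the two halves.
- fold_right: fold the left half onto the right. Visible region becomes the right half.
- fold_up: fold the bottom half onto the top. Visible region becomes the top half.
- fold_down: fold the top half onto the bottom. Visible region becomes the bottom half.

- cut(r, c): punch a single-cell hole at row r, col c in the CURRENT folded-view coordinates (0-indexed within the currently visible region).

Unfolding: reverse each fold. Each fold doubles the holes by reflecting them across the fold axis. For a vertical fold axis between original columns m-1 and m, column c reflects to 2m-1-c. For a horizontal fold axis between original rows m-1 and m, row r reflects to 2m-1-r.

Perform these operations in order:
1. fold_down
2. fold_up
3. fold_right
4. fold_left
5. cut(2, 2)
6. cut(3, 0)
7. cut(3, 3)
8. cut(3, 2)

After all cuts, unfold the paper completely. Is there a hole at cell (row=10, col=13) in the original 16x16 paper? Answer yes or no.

Op 1 fold_down: fold axis h@8; visible region now rows[8,16) x cols[0,16) = 8x16
Op 2 fold_up: fold axis h@12; visible region now rows[8,12) x cols[0,16) = 4x16
Op 3 fold_right: fold axis v@8; visible region now rows[8,12) x cols[8,16) = 4x8
Op 4 fold_left: fold axis v@12; visible region now rows[8,12) x cols[8,12) = 4x4
Op 5 cut(2, 2): punch at orig (10,10); cuts so far [(10, 10)]; region rows[8,12) x cols[8,12) = 4x4
Op 6 cut(3, 0): punch at orig (11,8); cuts so far [(10, 10), (11, 8)]; region rows[8,12) x cols[8,12) = 4x4
Op 7 cut(3, 3): punch at orig (11,11); cuts so far [(10, 10), (11, 8), (11, 11)]; region rows[8,12) x cols[8,12) = 4x4
Op 8 cut(3, 2): punch at orig (11,10); cuts so far [(10, 10), (11, 8), (11, 10), (11, 11)]; region rows[8,12) x cols[8,12) = 4x4
Unfold 1 (reflect across v@12): 8 holes -> [(10, 10), (10, 13), (11, 8), (11, 10), (11, 11), (11, 12), (11, 13), (11, 15)]
Unfold 2 (reflect across v@8): 16 holes -> [(10, 2), (10, 5), (10, 10), (10, 13), (11, 0), (11, 2), (11, 3), (11, 4), (11, 5), (11, 7), (11, 8), (11, 10), (11, 11), (11, 12), (11, 13), (11, 15)]
Unfold 3 (reflect across h@12): 32 holes -> [(10, 2), (10, 5), (10, 10), (10, 13), (11, 0), (11, 2), (11, 3), (11, 4), (11, 5), (11, 7), (11, 8), (11, 10), (11, 11), (11, 12), (11, 13), (11, 15), (12, 0), (12, 2), (12, 3), (12, 4), (12, 5), (12, 7), (12, 8), (12, 10), (12, 11), (12, 12), (12, 13), (12, 15), (13, 2), (13, 5), (13, 10), (13, 13)]
Unfold 4 (reflect across h@8): 64 holes -> [(2, 2), (2, 5), (2, 10), (2, 13), (3, 0), (3, 2), (3, 3), (3, 4), (3, 5), (3, 7), (3, 8), (3, 10), (3, 11), (3, 12), (3, 13), (3, 15), (4, 0), (4, 2), (4, 3), (4, 4), (4, 5), (4, 7), (4, 8), (4, 10), (4, 11), (4, 12), (4, 13), (4, 15), (5, 2), (5, 5), (5, 10), (5, 13), (10, 2), (10, 5), (10, 10), (10, 13), (11, 0), (11, 2), (11, 3), (11, 4), (11, 5), (11, 7), (11, 8), (11, 10), (11, 11), (11, 12), (11, 13), (11, 15), (12, 0), (12, 2), (12, 3), (12, 4), (12, 5), (12, 7), (12, 8), (12, 10), (12, 11), (12, 12), (12, 13), (12, 15), (13, 2), (13, 5), (13, 10), (13, 13)]
Holes: [(2, 2), (2, 5), (2, 10), (2, 13), (3, 0), (3, 2), (3, 3), (3, 4), (3, 5), (3, 7), (3, 8), (3, 10), (3, 11), (3, 12), (3, 13), (3, 15), (4, 0), (4, 2), (4, 3), (4, 4), (4, 5), (4, 7), (4, 8), (4, 10), (4, 11), (4, 12), (4, 13), (4, 15), (5, 2), (5, 5), (5, 10), (5, 13), (10, 2), (10, 5), (10, 10), (10, 13), (11, 0), (11, 2), (11, 3), (11, 4), (11, 5), (11, 7), (11, 8), (11, 10), (11, 11), (11, 12), (11, 13), (11, 15), (12, 0), (12, 2), (12, 3), (12, 4), (12, 5), (12, 7), (12, 8), (12, 10), (12, 11), (12, 12), (12, 13), (12, 15), (13, 2), (13, 5), (13, 10), (13, 13)]

Answer: yes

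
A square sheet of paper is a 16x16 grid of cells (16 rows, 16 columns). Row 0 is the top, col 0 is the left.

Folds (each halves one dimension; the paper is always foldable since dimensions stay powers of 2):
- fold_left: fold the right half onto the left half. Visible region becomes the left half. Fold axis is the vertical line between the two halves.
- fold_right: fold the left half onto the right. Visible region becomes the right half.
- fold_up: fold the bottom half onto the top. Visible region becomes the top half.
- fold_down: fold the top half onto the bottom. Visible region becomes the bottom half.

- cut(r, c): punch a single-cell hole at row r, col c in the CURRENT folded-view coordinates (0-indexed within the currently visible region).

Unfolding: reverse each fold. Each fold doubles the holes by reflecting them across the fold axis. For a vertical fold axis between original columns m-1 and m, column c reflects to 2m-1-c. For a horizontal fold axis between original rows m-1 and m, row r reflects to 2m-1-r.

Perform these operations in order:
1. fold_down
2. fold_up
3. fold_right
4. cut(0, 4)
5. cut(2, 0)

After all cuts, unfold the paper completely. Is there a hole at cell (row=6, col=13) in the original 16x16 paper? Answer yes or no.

Answer: no

Derivation:
Op 1 fold_down: fold axis h@8; visible region now rows[8,16) x cols[0,16) = 8x16
Op 2 fold_up: fold axis h@12; visible region now rows[8,12) x cols[0,16) = 4x16
Op 3 fold_right: fold axis v@8; visible region now rows[8,12) x cols[8,16) = 4x8
Op 4 cut(0, 4): punch at orig (8,12); cuts so far [(8, 12)]; region rows[8,12) x cols[8,16) = 4x8
Op 5 cut(2, 0): punch at orig (10,8); cuts so far [(8, 12), (10, 8)]; region rows[8,12) x cols[8,16) = 4x8
Unfold 1 (reflect across v@8): 4 holes -> [(8, 3), (8, 12), (10, 7), (10, 8)]
Unfold 2 (reflect across h@12): 8 holes -> [(8, 3), (8, 12), (10, 7), (10, 8), (13, 7), (13, 8), (15, 3), (15, 12)]
Unfold 3 (reflect across h@8): 16 holes -> [(0, 3), (0, 12), (2, 7), (2, 8), (5, 7), (5, 8), (7, 3), (7, 12), (8, 3), (8, 12), (10, 7), (10, 8), (13, 7), (13, 8), (15, 3), (15, 12)]
Holes: [(0, 3), (0, 12), (2, 7), (2, 8), (5, 7), (5, 8), (7, 3), (7, 12), (8, 3), (8, 12), (10, 7), (10, 8), (13, 7), (13, 8), (15, 3), (15, 12)]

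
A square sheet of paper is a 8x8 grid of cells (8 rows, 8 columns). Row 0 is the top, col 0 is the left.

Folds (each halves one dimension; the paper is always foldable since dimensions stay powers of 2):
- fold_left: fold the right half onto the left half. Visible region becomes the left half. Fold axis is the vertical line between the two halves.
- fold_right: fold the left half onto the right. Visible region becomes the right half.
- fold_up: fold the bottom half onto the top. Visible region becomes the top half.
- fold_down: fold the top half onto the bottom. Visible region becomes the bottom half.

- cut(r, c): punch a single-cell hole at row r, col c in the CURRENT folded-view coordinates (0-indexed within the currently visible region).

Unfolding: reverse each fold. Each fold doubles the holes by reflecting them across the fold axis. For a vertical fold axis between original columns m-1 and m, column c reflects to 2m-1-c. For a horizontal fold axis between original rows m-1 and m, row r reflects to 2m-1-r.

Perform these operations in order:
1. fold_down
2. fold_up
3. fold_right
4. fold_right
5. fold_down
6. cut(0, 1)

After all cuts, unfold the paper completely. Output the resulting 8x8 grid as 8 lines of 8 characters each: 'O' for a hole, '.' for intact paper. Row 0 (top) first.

Op 1 fold_down: fold axis h@4; visible region now rows[4,8) x cols[0,8) = 4x8
Op 2 fold_up: fold axis h@6; visible region now rows[4,6) x cols[0,8) = 2x8
Op 3 fold_right: fold axis v@4; visible region now rows[4,6) x cols[4,8) = 2x4
Op 4 fold_right: fold axis v@6; visible region now rows[4,6) x cols[6,8) = 2x2
Op 5 fold_down: fold axis h@5; visible region now rows[5,6) x cols[6,8) = 1x2
Op 6 cut(0, 1): punch at orig (5,7); cuts so far [(5, 7)]; region rows[5,6) x cols[6,8) = 1x2
Unfold 1 (reflect across h@5): 2 holes -> [(4, 7), (5, 7)]
Unfold 2 (reflect across v@6): 4 holes -> [(4, 4), (4, 7), (5, 4), (5, 7)]
Unfold 3 (reflect across v@4): 8 holes -> [(4, 0), (4, 3), (4, 4), (4, 7), (5, 0), (5, 3), (5, 4), (5, 7)]
Unfold 4 (reflect across h@6): 16 holes -> [(4, 0), (4, 3), (4, 4), (4, 7), (5, 0), (5, 3), (5, 4), (5, 7), (6, 0), (6, 3), (6, 4), (6, 7), (7, 0), (7, 3), (7, 4), (7, 7)]
Unfold 5 (reflect across h@4): 32 holes -> [(0, 0), (0, 3), (0, 4), (0, 7), (1, 0), (1, 3), (1, 4), (1, 7), (2, 0), (2, 3), (2, 4), (2, 7), (3, 0), (3, 3), (3, 4), (3, 7), (4, 0), (4, 3), (4, 4), (4, 7), (5, 0), (5, 3), (5, 4), (5, 7), (6, 0), (6, 3), (6, 4), (6, 7), (7, 0), (7, 3), (7, 4), (7, 7)]

Answer: O..OO..O
O..OO..O
O..OO..O
O..OO..O
O..OO..O
O..OO..O
O..OO..O
O..OO..O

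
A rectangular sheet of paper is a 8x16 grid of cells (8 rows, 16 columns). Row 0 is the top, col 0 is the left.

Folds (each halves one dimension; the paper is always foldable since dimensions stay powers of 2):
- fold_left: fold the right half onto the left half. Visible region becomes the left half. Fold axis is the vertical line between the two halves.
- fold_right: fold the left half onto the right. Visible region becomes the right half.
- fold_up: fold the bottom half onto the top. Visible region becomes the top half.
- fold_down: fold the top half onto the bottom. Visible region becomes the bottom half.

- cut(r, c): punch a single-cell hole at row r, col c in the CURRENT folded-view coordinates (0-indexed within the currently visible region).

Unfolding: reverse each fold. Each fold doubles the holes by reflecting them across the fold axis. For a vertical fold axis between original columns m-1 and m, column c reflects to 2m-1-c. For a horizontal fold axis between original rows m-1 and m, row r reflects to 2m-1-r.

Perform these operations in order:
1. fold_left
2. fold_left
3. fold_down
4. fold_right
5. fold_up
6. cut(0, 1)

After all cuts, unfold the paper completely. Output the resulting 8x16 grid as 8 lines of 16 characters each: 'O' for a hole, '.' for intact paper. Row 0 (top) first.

Answer: O..OO..OO..OO..O
................
................
O..OO..OO..OO..O
O..OO..OO..OO..O
................
................
O..OO..OO..OO..O

Derivation:
Op 1 fold_left: fold axis v@8; visible region now rows[0,8) x cols[0,8) = 8x8
Op 2 fold_left: fold axis v@4; visible region now rows[0,8) x cols[0,4) = 8x4
Op 3 fold_down: fold axis h@4; visible region now rows[4,8) x cols[0,4) = 4x4
Op 4 fold_right: fold axis v@2; visible region now rows[4,8) x cols[2,4) = 4x2
Op 5 fold_up: fold axis h@6; visible region now rows[4,6) x cols[2,4) = 2x2
Op 6 cut(0, 1): punch at orig (4,3); cuts so far [(4, 3)]; region rows[4,6) x cols[2,4) = 2x2
Unfold 1 (reflect across h@6): 2 holes -> [(4, 3), (7, 3)]
Unfold 2 (reflect across v@2): 4 holes -> [(4, 0), (4, 3), (7, 0), (7, 3)]
Unfold 3 (reflect across h@4): 8 holes -> [(0, 0), (0, 3), (3, 0), (3, 3), (4, 0), (4, 3), (7, 0), (7, 3)]
Unfold 4 (reflect across v@4): 16 holes -> [(0, 0), (0, 3), (0, 4), (0, 7), (3, 0), (3, 3), (3, 4), (3, 7), (4, 0), (4, 3), (4, 4), (4, 7), (7, 0), (7, 3), (7, 4), (7, 7)]
Unfold 5 (reflect across v@8): 32 holes -> [(0, 0), (0, 3), (0, 4), (0, 7), (0, 8), (0, 11), (0, 12), (0, 15), (3, 0), (3, 3), (3, 4), (3, 7), (3, 8), (3, 11), (3, 12), (3, 15), (4, 0), (4, 3), (4, 4), (4, 7), (4, 8), (4, 11), (4, 12), (4, 15), (7, 0), (7, 3), (7, 4), (7, 7), (7, 8), (7, 11), (7, 12), (7, 15)]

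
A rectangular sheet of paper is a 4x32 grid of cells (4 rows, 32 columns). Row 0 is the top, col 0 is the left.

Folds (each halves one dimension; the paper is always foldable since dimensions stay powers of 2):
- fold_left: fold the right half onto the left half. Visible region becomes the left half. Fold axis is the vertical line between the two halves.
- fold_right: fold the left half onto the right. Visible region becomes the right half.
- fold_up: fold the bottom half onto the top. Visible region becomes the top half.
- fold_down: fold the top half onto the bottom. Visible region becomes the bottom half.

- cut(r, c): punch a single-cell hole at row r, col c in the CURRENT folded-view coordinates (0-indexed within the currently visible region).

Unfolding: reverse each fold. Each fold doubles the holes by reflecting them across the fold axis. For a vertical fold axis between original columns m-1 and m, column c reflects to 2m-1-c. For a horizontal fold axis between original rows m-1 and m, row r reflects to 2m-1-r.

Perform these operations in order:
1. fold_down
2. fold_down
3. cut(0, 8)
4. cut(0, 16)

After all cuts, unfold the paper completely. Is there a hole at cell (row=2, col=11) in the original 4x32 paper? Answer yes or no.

Op 1 fold_down: fold axis h@2; visible region now rows[2,4) x cols[0,32) = 2x32
Op 2 fold_down: fold axis h@3; visible region now rows[3,4) x cols[0,32) = 1x32
Op 3 cut(0, 8): punch at orig (3,8); cuts so far [(3, 8)]; region rows[3,4) x cols[0,32) = 1x32
Op 4 cut(0, 16): punch at orig (3,16); cuts so far [(3, 8), (3, 16)]; region rows[3,4) x cols[0,32) = 1x32
Unfold 1 (reflect across h@3): 4 holes -> [(2, 8), (2, 16), (3, 8), (3, 16)]
Unfold 2 (reflect across h@2): 8 holes -> [(0, 8), (0, 16), (1, 8), (1, 16), (2, 8), (2, 16), (3, 8), (3, 16)]
Holes: [(0, 8), (0, 16), (1, 8), (1, 16), (2, 8), (2, 16), (3, 8), (3, 16)]

Answer: no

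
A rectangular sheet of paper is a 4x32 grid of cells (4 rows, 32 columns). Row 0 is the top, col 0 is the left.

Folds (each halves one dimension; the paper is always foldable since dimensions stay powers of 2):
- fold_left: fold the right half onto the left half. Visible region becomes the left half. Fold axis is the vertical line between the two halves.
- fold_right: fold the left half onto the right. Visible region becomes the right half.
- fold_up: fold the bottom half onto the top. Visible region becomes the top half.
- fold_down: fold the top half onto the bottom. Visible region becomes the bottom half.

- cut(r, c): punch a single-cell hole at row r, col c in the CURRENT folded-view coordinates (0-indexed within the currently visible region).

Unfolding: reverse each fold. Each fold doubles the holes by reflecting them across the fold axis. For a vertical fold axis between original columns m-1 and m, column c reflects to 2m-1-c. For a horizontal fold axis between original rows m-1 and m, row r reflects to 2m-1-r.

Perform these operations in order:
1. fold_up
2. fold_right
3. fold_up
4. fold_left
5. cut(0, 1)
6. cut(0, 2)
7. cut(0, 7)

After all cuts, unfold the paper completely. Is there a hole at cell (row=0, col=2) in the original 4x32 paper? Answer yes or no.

Op 1 fold_up: fold axis h@2; visible region now rows[0,2) x cols[0,32) = 2x32
Op 2 fold_right: fold axis v@16; visible region now rows[0,2) x cols[16,32) = 2x16
Op 3 fold_up: fold axis h@1; visible region now rows[0,1) x cols[16,32) = 1x16
Op 4 fold_left: fold axis v@24; visible region now rows[0,1) x cols[16,24) = 1x8
Op 5 cut(0, 1): punch at orig (0,17); cuts so far [(0, 17)]; region rows[0,1) x cols[16,24) = 1x8
Op 6 cut(0, 2): punch at orig (0,18); cuts so far [(0, 17), (0, 18)]; region rows[0,1) x cols[16,24) = 1x8
Op 7 cut(0, 7): punch at orig (0,23); cuts so far [(0, 17), (0, 18), (0, 23)]; region rows[0,1) x cols[16,24) = 1x8
Unfold 1 (reflect across v@24): 6 holes -> [(0, 17), (0, 18), (0, 23), (0, 24), (0, 29), (0, 30)]
Unfold 2 (reflect across h@1): 12 holes -> [(0, 17), (0, 18), (0, 23), (0, 24), (0, 29), (0, 30), (1, 17), (1, 18), (1, 23), (1, 24), (1, 29), (1, 30)]
Unfold 3 (reflect across v@16): 24 holes -> [(0, 1), (0, 2), (0, 7), (0, 8), (0, 13), (0, 14), (0, 17), (0, 18), (0, 23), (0, 24), (0, 29), (0, 30), (1, 1), (1, 2), (1, 7), (1, 8), (1, 13), (1, 14), (1, 17), (1, 18), (1, 23), (1, 24), (1, 29), (1, 30)]
Unfold 4 (reflect across h@2): 48 holes -> [(0, 1), (0, 2), (0, 7), (0, 8), (0, 13), (0, 14), (0, 17), (0, 18), (0, 23), (0, 24), (0, 29), (0, 30), (1, 1), (1, 2), (1, 7), (1, 8), (1, 13), (1, 14), (1, 17), (1, 18), (1, 23), (1, 24), (1, 29), (1, 30), (2, 1), (2, 2), (2, 7), (2, 8), (2, 13), (2, 14), (2, 17), (2, 18), (2, 23), (2, 24), (2, 29), (2, 30), (3, 1), (3, 2), (3, 7), (3, 8), (3, 13), (3, 14), (3, 17), (3, 18), (3, 23), (3, 24), (3, 29), (3, 30)]
Holes: [(0, 1), (0, 2), (0, 7), (0, 8), (0, 13), (0, 14), (0, 17), (0, 18), (0, 23), (0, 24), (0, 29), (0, 30), (1, 1), (1, 2), (1, 7), (1, 8), (1, 13), (1, 14), (1, 17), (1, 18), (1, 23), (1, 24), (1, 29), (1, 30), (2, 1), (2, 2), (2, 7), (2, 8), (2, 13), (2, 14), (2, 17), (2, 18), (2, 23), (2, 24), (2, 29), (2, 30), (3, 1), (3, 2), (3, 7), (3, 8), (3, 13), (3, 14), (3, 17), (3, 18), (3, 23), (3, 24), (3, 29), (3, 30)]

Answer: yes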